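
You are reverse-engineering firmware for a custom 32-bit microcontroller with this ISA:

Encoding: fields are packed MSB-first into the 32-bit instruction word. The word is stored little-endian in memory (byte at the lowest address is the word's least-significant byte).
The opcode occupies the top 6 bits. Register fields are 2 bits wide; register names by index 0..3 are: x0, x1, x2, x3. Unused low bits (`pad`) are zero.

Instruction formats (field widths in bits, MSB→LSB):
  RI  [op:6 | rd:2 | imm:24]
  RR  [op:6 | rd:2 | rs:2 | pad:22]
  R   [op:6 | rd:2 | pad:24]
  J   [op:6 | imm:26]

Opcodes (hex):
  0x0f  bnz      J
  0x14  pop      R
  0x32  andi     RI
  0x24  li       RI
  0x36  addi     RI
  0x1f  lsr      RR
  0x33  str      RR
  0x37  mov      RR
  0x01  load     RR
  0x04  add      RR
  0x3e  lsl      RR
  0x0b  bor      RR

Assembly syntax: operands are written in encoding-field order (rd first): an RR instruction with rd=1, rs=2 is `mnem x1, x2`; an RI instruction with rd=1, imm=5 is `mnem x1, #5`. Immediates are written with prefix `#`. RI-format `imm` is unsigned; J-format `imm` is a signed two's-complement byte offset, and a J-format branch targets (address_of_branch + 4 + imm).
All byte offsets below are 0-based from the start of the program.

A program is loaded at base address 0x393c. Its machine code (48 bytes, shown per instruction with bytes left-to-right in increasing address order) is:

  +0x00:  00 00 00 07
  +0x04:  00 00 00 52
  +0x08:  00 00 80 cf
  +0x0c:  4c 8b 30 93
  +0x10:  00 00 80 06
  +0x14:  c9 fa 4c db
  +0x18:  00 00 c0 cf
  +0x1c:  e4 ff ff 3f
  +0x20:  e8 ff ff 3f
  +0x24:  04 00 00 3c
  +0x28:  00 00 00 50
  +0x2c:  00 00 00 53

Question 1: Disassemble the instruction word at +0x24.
off 0x24: read 04 00 00 3c as little → 0x3c000004
  op=0x3c000004>>26=0xf ⇒ bnz (J)
  imm: (w>>0)&0x3ffffff=0x4 → #4

bnz #4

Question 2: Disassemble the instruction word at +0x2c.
pop x3

+0x2c: 00 00 00 53 ⇒ word 0x53000000 (little)
  op=0x53000000>>26=0x14 ⇒ pop (R)
  rd@[25:24]=0x3 ⇒ x3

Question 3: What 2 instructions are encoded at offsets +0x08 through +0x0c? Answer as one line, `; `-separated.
str x3, x2; li x3, #3181388

off 0x08: read 00 00 80 cf as little → 0xcf800000
  op=0xcf800000>>26=0x33 ⇒ str (RR)
  rd: (w>>24)&0x3=0x3 → x3
  rs: (w>>22)&0x3=0x2 → x2
off 0x0c: read 4c 8b 30 93 as little → 0x93308b4c
  op=0x93308b4c>>26=0x24 ⇒ li (RI)
  rd: (w>>24)&0x3=0x3 → x3
  imm: (w>>0)&0xffffff=0x308b4c → #3181388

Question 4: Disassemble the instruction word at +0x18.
@+18  little-endian(00 00 c0 cf) = 0xcfc00000
  top 6b → 0x33 → str [RR]
  [25:24] rd=3 = x3
  [23:22] rs=3 = x3

str x3, x3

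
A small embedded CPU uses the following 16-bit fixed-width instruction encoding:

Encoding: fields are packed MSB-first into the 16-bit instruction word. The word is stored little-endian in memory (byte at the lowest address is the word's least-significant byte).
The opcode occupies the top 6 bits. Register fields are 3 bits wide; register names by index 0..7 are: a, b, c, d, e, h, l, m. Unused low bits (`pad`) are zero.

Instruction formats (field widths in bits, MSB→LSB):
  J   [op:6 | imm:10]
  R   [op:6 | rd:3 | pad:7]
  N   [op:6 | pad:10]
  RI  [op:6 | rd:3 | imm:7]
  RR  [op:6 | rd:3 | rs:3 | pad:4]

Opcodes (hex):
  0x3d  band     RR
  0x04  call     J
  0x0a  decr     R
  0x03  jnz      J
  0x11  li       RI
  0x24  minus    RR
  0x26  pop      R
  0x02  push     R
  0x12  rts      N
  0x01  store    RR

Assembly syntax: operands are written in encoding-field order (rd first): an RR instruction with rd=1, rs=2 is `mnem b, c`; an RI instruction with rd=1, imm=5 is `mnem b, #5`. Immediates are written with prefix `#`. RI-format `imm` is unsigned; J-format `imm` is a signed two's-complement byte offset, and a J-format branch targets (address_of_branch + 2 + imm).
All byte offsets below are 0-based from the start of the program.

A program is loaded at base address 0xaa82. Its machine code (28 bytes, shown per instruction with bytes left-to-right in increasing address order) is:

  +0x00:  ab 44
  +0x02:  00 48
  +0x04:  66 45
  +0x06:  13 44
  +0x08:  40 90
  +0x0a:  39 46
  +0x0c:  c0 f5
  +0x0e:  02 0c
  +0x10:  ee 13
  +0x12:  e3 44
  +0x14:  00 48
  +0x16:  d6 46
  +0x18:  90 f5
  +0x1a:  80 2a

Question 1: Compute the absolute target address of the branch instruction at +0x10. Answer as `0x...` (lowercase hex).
0xaa82

+0x10: ee 13 ⇒ word 0x13ee (little)
  top 6b → 0x4 → call [J]
  [9:0] imm=1006 (s10→-18) = #-18
  target = base 0xaa82 + off 0x10 + 2 + imm -18 = 0xaa82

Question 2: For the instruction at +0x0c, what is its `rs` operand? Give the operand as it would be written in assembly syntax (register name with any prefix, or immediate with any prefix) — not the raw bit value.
off 0x0c: read c0 f5 as little → 0xf5c0
  op=0xf5c0>>10=0x3d ⇒ band (RR)
  rd: (w>>7)&0x7=0x3 → d
  rs: (w>>4)&0x7=0x4 → e

e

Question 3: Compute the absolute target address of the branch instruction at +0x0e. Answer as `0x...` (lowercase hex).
@+0e  little-endian(02 0c) = 0x0c02
  opcode bits[15:10]=0x3: jnz/J
  [9:0] imm=2 = #2
  target = base 0xaa82 + off 0x0e + 2 + imm 2 = 0xaa94

0xaa94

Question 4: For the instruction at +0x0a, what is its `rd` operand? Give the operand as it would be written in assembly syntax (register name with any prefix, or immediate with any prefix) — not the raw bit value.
+0x0a: 39 46 ⇒ word 0x4639 (little)
  opcode bits[15:10]=0x11: li/RI
  [9:7] rd=4 = e
  [6:0] imm=57 = #57

e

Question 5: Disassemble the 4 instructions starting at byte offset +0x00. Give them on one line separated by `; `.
li b, #43; rts; li c, #102; li a, #19

@+00  little-endian(ab 44) = 0x44ab
  opcode bits[15:10]=0x11: li/RI
  [9:7] rd=1 = b
  [6:0] imm=43 = #43
@+02  little-endian(00 48) = 0x4800
  opcode bits[15:10]=0x12: rts/N
@+04  little-endian(66 45) = 0x4566
  opcode bits[15:10]=0x11: li/RI
  [9:7] rd=2 = c
  [6:0] imm=102 = #102
@+06  little-endian(13 44) = 0x4413
  opcode bits[15:10]=0x11: li/RI
  [9:7] rd=0 = a
  [6:0] imm=19 = #19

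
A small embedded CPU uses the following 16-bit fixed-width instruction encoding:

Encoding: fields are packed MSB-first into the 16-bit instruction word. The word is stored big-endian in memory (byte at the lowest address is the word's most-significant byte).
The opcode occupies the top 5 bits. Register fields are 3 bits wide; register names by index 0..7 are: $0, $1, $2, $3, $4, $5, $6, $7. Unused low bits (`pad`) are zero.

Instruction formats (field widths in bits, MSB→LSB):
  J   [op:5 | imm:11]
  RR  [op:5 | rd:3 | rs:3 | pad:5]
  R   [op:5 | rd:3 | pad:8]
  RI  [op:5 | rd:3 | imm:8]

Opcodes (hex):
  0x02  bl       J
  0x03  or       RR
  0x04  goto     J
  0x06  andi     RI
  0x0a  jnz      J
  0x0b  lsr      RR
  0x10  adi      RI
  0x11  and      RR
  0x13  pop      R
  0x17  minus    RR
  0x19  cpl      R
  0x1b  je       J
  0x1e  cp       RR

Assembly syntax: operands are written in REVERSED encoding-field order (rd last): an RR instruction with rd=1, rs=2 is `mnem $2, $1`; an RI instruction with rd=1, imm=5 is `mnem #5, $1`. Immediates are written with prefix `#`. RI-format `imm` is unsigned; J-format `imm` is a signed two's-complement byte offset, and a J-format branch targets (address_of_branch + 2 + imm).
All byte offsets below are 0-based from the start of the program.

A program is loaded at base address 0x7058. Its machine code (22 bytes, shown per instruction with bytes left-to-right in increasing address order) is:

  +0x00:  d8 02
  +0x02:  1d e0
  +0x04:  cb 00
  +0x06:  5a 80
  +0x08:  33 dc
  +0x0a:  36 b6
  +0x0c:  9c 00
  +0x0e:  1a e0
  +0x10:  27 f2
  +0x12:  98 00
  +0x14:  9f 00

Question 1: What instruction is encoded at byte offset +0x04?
cpl $3

off 0x04: read cb 00 as big → 0xcb00
  op=0xcb00>>11=0x19 ⇒ cpl (R)
  [10:8] rd=3 = $3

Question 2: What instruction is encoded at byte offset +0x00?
+0x00: d8 02 ⇒ word 0xd802 (big)
  opcode bits[15:11]=0x1b: je/J
  [10:0] imm=2 = #2

je #2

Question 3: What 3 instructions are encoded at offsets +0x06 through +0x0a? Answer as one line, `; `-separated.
[06] 5a 80 → 0x5a80
  op=0x5a80>>11=0xb ⇒ lsr (RR)
  rd@[10:8]=0x2 ⇒ $2
  rs@[7:5]=0x4 ⇒ $4
[08] 33 dc → 0x33dc
  op=0x33dc>>11=0x6 ⇒ andi (RI)
  rd@[10:8]=0x3 ⇒ $3
  imm@[7:0]=0xdc ⇒ #220
[0a] 36 b6 → 0x36b6
  op=0x36b6>>11=0x6 ⇒ andi (RI)
  rd@[10:8]=0x6 ⇒ $6
  imm@[7:0]=0xb6 ⇒ #182

lsr $4, $2; andi #220, $3; andi #182, $6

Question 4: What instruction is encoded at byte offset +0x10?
goto #-14

[10] 27 f2 → 0x27f2
  opcode bits[15:11]=0x4: goto/J
  imm@[10:0]=0x7f2 (s11→-14) ⇒ #-14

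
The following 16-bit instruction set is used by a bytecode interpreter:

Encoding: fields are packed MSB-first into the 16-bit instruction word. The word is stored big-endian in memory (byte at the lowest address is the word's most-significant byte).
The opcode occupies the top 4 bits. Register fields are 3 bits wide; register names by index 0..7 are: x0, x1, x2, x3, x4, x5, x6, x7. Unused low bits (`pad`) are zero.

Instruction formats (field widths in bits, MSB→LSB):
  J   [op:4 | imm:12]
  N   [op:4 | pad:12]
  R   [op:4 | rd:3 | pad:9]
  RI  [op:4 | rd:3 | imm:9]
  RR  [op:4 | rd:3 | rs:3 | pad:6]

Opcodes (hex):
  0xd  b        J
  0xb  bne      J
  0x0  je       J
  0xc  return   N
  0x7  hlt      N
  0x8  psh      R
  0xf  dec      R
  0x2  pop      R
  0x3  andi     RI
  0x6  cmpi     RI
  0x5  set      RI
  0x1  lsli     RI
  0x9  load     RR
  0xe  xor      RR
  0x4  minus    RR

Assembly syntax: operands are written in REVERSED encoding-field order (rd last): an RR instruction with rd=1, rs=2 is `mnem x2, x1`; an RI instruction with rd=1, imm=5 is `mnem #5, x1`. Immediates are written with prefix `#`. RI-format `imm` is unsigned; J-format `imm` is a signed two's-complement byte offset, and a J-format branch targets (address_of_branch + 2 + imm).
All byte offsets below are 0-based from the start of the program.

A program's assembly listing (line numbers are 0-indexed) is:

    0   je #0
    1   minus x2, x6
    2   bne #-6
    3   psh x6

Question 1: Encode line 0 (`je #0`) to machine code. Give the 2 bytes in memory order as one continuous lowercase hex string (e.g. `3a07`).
0. je fields op=0x0:4|imm=0:12 → word 0000h → 00 00

0000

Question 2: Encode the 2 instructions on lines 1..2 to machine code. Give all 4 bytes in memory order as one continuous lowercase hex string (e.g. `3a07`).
4c80bffa

L1: minus op=0x4:4|rd=6:3|rs=2:3|pad=0:6 ⇒ 0x4c80 ⇒ big 4c 80
L2: bne op=0xb:4|imm=-6:12 ⇒ 0xbffa ⇒ big bf fa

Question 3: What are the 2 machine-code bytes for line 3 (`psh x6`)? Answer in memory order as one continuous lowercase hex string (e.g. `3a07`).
L3: psh op=0x8:4|rd=6:3|pad=0:9 ⇒ 0x8c00 ⇒ big 8c 00

8c00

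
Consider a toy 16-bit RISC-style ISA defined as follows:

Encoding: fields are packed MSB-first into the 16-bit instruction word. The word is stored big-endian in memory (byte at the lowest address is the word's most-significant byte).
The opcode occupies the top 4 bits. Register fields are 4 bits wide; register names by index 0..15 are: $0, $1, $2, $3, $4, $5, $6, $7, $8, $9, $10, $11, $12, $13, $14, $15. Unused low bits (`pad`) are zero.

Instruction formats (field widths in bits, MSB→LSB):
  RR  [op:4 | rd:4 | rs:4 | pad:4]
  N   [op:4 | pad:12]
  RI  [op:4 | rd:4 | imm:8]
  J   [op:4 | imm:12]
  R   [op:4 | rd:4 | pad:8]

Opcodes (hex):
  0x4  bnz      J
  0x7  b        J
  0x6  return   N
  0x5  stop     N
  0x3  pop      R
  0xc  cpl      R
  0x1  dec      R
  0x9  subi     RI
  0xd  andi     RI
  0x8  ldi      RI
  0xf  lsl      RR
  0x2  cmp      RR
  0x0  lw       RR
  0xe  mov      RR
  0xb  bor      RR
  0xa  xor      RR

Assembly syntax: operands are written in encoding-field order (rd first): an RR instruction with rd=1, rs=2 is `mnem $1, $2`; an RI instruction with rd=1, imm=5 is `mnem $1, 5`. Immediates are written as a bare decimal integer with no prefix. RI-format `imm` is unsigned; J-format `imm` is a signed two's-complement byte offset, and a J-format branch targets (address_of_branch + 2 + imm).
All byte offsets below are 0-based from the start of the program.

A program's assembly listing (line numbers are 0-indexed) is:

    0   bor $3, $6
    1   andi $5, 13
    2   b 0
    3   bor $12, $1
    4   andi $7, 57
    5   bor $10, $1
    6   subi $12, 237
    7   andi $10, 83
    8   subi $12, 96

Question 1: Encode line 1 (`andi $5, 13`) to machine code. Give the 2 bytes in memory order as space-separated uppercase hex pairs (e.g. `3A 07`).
L1: andi op=0xd:4|rd=5:4|imm=13:8 ⇒ 0xd50d ⇒ big d5 0d

D5 0D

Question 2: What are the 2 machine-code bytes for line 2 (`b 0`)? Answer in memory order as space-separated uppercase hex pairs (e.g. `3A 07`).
L2: b op=0x7:4|imm=0:12 ⇒ 0x7000 ⇒ big 70 00

70 00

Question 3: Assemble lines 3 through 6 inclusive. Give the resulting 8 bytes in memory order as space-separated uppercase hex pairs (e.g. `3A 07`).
BC 10 D7 39 BA 10 9C ED

3. bor fields op=0xb:4|rd=12:4|rs=1:4|pad=0:4 → word bc10h → bc 10
4. andi fields op=0xd:4|rd=7:4|imm=57:8 → word d739h → d7 39
5. bor fields op=0xb:4|rd=10:4|rs=1:4|pad=0:4 → word ba10h → ba 10
6. subi fields op=0x9:4|rd=12:4|imm=237:8 → word 9cedh → 9c ed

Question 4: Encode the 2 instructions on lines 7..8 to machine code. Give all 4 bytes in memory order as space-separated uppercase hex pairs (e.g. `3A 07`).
7. andi fields op=0xd:4|rd=10:4|imm=83:8 → word da53h → da 53
8. subi fields op=0x9:4|rd=12:4|imm=96:8 → word 9c60h → 9c 60

DA 53 9C 60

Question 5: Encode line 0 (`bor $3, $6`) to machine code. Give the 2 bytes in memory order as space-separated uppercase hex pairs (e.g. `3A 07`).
B3 60

line 0 (bor): pack op=0xb:4|rd=3:4|rs=6:4|pad=0:4 = 0xb360; big→ b3 60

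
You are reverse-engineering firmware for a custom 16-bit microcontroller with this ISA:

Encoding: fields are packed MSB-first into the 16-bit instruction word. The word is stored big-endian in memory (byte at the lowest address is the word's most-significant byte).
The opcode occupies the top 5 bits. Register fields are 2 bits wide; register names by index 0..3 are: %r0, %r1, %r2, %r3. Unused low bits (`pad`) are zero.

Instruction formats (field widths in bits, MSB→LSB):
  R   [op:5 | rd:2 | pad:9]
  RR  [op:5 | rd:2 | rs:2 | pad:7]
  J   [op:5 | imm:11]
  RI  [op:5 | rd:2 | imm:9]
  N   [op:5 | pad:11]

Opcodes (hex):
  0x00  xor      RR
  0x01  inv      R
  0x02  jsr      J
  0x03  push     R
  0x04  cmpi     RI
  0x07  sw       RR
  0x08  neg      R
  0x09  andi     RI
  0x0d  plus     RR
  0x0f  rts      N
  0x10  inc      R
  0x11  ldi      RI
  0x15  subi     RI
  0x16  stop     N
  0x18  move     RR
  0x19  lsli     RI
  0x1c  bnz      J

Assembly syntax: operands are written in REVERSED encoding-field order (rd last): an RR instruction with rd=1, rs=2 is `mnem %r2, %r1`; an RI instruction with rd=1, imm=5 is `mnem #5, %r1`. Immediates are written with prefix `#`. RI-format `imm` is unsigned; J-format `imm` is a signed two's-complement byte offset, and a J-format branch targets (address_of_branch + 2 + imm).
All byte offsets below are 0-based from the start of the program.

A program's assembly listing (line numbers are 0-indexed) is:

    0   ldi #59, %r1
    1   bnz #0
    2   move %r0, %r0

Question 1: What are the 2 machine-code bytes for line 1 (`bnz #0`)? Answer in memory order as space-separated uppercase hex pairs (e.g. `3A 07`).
line 1 (bnz): pack op=0x1c:5|imm=0:11 = 0xe000; big→ e0 00

E0 00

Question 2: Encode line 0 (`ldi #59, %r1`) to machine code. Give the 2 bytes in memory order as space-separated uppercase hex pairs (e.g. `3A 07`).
0. ldi fields op=0x11:5|rd=1:2|imm=59:9 → word 8a3bh → 8a 3b

8A 3B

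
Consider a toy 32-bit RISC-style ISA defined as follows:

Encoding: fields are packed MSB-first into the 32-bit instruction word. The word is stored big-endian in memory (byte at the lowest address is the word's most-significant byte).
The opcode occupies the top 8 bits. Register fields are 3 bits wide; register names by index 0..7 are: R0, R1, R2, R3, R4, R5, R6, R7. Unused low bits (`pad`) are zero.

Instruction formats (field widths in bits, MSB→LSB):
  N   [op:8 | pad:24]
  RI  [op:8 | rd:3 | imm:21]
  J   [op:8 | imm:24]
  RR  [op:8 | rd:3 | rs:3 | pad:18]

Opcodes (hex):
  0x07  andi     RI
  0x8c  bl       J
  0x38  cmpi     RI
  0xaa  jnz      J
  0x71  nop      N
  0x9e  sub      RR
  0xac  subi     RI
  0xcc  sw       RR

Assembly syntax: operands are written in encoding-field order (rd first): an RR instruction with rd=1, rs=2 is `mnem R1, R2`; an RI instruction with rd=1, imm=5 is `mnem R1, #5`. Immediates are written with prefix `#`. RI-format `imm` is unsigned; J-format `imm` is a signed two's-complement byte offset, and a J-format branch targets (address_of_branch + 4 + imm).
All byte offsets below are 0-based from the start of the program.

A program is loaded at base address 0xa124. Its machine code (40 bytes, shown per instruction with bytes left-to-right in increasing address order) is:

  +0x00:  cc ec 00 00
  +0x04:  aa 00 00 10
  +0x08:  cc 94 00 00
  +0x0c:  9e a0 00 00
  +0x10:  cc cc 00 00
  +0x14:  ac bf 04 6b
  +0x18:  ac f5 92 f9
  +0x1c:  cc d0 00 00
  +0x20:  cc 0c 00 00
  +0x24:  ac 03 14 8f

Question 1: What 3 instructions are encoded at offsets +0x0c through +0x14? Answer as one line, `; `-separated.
sub R5, R0; sw R6, R3; subi R5, #2032747

@+0c  big-endian(9e a0 00 00) = 0x9ea00000
  op=0x9ea00000>>24=0x9e ⇒ sub (RR)
  rd@[23:21]=0x5 ⇒ R5
  rs@[20:18]=0x0 ⇒ R0
@+10  big-endian(cc cc 00 00) = 0xcccc0000
  op=0xcccc0000>>24=0xcc ⇒ sw (RR)
  rd@[23:21]=0x6 ⇒ R6
  rs@[20:18]=0x3 ⇒ R3
@+14  big-endian(ac bf 04 6b) = 0xacbf046b
  op=0xacbf046b>>24=0xac ⇒ subi (RI)
  rd@[23:21]=0x5 ⇒ R5
  imm@[20:0]=0x1f046b ⇒ #2032747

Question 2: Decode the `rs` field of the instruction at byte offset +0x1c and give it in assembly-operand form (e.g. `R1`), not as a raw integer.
R4

off 0x1c: read cc d0 00 00 as big → 0xccd00000
  opcode bits[31:24]=0xcc: sw/RR
  rd@[23:21]=0x6 ⇒ R6
  rs@[20:18]=0x4 ⇒ R4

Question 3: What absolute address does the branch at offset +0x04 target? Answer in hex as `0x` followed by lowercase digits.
0xa13c

[04] aa 00 00 10 → 0xaa000010
  opcode bits[31:24]=0xaa: jnz/J
  [23:0] imm=16 = #16
  target = base 0xa124 + off 0x04 + 4 + imm 16 = 0xa13c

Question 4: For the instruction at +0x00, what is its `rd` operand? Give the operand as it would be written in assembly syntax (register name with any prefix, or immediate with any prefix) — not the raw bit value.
R7

+0x00: cc ec 00 00 ⇒ word 0xccec0000 (big)
  opcode bits[31:24]=0xcc: sw/RR
  rd: (w>>21)&0x7=0x7 → R7
  rs: (w>>18)&0x7=0x3 → R3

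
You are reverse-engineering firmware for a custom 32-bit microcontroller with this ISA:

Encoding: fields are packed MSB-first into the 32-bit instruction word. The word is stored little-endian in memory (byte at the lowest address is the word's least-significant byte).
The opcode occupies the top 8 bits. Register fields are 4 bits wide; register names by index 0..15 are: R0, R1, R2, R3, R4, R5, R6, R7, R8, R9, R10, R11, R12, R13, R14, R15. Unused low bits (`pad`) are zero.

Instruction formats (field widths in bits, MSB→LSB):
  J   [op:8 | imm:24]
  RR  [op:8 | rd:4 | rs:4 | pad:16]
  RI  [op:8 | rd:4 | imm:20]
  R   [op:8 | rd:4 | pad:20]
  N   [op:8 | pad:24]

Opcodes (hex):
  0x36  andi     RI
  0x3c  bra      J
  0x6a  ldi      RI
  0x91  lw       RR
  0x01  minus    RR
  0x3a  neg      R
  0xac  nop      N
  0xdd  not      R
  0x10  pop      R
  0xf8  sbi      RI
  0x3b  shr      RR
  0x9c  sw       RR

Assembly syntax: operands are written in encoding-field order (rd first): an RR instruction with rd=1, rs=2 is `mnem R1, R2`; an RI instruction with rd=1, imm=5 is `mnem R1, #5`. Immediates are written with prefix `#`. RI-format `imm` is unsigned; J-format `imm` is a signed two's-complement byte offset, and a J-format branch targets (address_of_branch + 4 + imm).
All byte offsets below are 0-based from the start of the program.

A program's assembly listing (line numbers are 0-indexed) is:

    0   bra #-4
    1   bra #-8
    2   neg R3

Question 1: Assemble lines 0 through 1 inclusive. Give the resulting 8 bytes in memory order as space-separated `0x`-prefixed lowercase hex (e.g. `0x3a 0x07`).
0xfc 0xff 0xff 0x3c 0xf8 0xff 0xff 0x3c

0. bra fields op=0x3c:8|imm=-4:24 → word 3cfffffch → fc ff ff 3c
1. bra fields op=0x3c:8|imm=-8:24 → word 3cfffff8h → f8 ff ff 3c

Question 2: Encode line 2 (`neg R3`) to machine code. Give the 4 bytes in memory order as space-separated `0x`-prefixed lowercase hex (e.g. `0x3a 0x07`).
L2: neg op=0x3a:8|rd=3:4|pad=0:20 ⇒ 0x3a300000 ⇒ little 00 00 30 3a

0x00 0x00 0x30 0x3a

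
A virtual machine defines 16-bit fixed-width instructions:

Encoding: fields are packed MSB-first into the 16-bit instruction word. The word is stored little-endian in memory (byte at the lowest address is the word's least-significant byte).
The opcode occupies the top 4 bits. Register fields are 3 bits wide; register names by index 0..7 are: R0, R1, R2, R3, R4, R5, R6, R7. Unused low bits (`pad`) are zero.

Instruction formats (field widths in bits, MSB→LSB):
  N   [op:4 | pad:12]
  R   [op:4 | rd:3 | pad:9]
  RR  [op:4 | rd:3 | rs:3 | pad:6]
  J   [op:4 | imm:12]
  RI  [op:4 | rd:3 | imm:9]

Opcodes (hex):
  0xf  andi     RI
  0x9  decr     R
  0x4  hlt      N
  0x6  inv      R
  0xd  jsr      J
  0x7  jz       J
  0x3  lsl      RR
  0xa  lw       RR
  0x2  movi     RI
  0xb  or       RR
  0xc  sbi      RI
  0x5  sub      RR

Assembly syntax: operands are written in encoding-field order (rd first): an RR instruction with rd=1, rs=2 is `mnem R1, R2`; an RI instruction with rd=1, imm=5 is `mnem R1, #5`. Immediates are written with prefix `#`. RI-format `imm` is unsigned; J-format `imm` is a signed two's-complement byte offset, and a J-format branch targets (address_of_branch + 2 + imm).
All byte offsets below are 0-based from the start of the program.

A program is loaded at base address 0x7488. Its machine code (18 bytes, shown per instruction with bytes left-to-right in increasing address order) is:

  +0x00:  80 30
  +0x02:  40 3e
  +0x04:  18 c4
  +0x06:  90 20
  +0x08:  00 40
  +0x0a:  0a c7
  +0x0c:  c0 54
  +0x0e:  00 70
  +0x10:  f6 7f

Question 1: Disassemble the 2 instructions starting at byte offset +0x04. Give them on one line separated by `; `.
off 0x04: read 18 c4 as little → 0xc418
  op=0xc418>>12=0xc ⇒ sbi (RI)
  [11:9] rd=2 = R2
  [8:0] imm=24 = #24
off 0x06: read 90 20 as little → 0x2090
  op=0x2090>>12=0x2 ⇒ movi (RI)
  [11:9] rd=0 = R0
  [8:0] imm=144 = #144

sbi R2, #24; movi R0, #144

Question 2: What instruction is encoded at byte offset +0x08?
+0x08: 00 40 ⇒ word 0x4000 (little)
  op=0x4000>>12=0x4 ⇒ hlt (N)

hlt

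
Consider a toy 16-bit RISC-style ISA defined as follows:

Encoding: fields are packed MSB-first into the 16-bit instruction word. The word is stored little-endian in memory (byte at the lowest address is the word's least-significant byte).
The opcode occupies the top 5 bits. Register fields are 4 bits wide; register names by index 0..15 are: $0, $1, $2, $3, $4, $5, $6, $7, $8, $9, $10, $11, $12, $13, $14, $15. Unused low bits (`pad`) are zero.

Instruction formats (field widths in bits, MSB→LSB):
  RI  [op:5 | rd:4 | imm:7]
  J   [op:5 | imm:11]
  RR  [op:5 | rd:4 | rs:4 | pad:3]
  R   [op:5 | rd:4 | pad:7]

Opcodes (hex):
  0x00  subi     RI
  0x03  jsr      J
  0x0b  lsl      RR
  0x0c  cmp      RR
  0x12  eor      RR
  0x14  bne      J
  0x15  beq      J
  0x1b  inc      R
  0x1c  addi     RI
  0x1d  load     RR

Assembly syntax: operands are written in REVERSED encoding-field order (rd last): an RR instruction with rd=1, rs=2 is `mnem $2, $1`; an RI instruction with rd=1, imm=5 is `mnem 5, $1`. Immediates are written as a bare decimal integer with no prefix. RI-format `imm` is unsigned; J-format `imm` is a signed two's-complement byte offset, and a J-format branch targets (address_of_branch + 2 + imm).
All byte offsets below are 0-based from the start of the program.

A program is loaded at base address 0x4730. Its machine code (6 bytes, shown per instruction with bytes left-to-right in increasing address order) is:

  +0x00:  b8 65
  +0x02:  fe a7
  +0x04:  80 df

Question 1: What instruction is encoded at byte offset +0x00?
[00] b8 65 → 0x65b8
  op=0x65b8>>11=0xc ⇒ cmp (RR)
  rd: (w>>7)&0xf=0xb → $11
  rs: (w>>3)&0xf=0x7 → $7

cmp $7, $11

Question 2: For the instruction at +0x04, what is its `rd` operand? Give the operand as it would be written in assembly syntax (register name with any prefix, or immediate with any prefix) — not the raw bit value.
$15

@+04  little-endian(80 df) = 0xdf80
  op=0xdf80>>11=0x1b ⇒ inc (R)
  rd: (w>>7)&0xf=0xf → $15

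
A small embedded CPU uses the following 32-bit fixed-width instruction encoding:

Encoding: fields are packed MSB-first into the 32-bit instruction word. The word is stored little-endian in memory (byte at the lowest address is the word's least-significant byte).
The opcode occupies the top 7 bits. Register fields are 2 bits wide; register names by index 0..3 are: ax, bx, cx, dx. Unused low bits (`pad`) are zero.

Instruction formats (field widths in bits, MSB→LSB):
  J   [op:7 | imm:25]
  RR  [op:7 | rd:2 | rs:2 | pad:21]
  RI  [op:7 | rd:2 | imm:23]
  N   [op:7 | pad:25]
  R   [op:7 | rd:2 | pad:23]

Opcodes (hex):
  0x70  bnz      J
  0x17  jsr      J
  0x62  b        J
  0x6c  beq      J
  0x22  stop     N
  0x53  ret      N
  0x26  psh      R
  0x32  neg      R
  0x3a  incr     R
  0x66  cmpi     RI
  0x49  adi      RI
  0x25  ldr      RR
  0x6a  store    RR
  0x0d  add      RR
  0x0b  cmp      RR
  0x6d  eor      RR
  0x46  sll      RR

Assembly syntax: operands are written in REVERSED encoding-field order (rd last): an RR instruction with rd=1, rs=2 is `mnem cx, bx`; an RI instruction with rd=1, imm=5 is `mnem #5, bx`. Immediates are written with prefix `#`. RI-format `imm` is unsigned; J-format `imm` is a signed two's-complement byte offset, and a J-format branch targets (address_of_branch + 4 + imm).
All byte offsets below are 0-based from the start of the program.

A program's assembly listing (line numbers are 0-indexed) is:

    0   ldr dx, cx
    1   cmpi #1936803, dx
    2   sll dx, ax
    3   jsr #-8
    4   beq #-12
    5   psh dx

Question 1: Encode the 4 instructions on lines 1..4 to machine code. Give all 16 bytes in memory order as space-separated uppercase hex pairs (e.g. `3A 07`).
1. cmpi fields op=0x66:7|rd=3:2|imm=1936803:23 → word cd9d8da3h → a3 8d 9d cd
2. sll fields op=0x46:7|rd=0:2|rs=3:2|pad=0:21 → word 8c600000h → 00 00 60 8c
3. jsr fields op=0x17:7|imm=-8:25 → word 2ffffff8h → f8 ff ff 2f
4. beq fields op=0x6c:7|imm=-12:25 → word d9fffff4h → f4 ff ff d9

A3 8D 9D CD 00 00 60 8C F8 FF FF 2F F4 FF FF D9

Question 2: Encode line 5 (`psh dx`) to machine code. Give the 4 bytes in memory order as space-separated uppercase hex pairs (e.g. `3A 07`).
00 00 80 4D

line 5 (psh): pack op=0x26:7|rd=3:2|pad=0:23 = 0x4d800000; little→ 00 00 80 4d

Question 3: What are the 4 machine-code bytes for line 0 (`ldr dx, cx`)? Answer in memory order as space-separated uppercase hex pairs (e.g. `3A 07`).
0. ldr fields op=0x25:7|rd=2:2|rs=3:2|pad=0:21 → word 4b600000h → 00 00 60 4b

00 00 60 4B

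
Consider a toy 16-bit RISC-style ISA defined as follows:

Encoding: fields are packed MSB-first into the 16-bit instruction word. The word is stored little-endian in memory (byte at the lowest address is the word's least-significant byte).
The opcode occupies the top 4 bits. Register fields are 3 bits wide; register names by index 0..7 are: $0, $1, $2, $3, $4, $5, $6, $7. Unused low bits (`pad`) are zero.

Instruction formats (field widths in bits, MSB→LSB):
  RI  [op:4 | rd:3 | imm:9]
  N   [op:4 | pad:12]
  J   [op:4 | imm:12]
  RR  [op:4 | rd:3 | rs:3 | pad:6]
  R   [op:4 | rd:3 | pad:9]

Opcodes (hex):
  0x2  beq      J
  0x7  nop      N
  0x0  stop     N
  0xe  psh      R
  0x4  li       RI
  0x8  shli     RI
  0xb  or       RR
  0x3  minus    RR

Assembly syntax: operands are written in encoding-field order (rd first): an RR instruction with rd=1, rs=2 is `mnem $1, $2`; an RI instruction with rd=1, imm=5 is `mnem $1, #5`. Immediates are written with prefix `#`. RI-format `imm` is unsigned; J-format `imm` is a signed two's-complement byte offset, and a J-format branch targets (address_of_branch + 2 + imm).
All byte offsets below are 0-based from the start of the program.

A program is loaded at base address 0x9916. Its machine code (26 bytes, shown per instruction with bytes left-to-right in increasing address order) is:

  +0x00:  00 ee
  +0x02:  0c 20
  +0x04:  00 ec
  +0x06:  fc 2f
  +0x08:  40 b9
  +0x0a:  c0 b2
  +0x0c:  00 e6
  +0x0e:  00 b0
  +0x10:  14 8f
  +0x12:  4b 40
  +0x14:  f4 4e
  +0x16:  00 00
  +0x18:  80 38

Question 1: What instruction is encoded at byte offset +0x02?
+0x02: 0c 20 ⇒ word 0x200c (little)
  opcode bits[15:12]=0x2: beq/J
  [11:0] imm=12 = #12

beq #12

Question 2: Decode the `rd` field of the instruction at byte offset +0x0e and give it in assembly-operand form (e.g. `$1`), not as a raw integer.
$0

@+0e  little-endian(00 b0) = 0xb000
  op=0xb000>>12=0xb ⇒ or (RR)
  rd@[11:9]=0x0 ⇒ $0
  rs@[8:6]=0x0 ⇒ $0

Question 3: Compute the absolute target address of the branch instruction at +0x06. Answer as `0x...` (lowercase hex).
off 0x06: read fc 2f as little → 0x2ffc
  op=0x2ffc>>12=0x2 ⇒ beq (J)
  imm: (w>>0)&0xfff=0xffc (s12→-4) → #-4
  target = base 0x9916 + off 0x06 + 2 + imm -4 = 0x991a

0x991a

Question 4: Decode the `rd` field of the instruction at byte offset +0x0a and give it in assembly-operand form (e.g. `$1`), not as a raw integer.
off 0x0a: read c0 b2 as little → 0xb2c0
  op=0xb2c0>>12=0xb ⇒ or (RR)
  [11:9] rd=1 = $1
  [8:6] rs=3 = $3

$1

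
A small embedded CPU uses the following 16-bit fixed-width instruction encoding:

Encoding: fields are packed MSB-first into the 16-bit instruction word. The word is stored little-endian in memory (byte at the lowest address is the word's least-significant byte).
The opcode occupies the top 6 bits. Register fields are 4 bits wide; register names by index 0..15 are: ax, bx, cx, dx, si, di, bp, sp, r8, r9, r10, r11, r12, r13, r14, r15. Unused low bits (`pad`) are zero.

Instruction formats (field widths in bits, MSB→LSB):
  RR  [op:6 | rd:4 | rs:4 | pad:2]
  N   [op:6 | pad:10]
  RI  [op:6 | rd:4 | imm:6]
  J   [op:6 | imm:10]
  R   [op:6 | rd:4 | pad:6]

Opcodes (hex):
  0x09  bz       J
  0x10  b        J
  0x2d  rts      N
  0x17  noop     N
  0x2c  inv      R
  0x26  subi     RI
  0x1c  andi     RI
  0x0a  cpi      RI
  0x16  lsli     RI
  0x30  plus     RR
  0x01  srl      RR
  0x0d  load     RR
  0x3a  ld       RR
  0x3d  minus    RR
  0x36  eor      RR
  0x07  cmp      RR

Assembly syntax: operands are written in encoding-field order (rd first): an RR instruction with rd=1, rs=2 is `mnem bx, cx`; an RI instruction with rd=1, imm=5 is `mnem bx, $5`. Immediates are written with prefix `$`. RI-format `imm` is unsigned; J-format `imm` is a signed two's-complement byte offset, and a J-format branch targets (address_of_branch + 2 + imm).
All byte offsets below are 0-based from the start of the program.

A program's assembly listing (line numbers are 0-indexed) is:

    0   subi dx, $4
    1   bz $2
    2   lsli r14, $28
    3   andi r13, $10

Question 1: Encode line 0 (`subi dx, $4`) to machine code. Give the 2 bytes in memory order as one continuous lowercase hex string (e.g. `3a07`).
c498

0. subi fields op=0x26:6|rd=3:4|imm=4:6 → word 98c4h → c4 98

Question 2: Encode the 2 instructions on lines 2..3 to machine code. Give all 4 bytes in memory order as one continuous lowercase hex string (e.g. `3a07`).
9c5b4a73

2. lsli fields op=0x16:6|rd=14:4|imm=28:6 → word 5b9ch → 9c 5b
3. andi fields op=0x1c:6|rd=13:4|imm=10:6 → word 734ah → 4a 73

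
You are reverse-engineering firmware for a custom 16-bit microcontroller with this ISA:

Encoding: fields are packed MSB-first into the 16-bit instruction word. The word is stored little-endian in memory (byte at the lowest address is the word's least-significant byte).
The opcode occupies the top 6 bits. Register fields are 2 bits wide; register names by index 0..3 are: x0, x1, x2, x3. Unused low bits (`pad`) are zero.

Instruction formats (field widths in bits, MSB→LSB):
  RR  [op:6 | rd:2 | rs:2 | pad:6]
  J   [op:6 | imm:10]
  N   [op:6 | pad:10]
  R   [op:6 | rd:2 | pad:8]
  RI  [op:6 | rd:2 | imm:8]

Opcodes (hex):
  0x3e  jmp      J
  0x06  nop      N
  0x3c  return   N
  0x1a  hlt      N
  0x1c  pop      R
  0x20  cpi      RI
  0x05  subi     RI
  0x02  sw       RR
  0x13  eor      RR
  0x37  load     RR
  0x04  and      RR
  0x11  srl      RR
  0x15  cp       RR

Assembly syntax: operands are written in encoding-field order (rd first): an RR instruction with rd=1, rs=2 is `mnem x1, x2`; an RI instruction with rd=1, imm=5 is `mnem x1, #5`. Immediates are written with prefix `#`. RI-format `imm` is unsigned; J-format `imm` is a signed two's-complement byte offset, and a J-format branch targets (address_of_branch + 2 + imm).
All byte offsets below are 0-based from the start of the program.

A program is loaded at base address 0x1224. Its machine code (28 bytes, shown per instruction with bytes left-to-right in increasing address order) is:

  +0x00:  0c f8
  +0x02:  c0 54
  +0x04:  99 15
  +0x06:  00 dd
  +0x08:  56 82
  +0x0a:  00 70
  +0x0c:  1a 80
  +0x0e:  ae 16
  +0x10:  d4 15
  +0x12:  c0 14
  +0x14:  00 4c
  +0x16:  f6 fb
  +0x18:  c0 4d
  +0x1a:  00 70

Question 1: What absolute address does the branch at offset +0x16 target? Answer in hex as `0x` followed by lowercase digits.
+0x16: f6 fb ⇒ word 0xfbf6 (little)
  op=0xfbf6>>10=0x3e ⇒ jmp (J)
  [9:0] imm=1014 (s10→-10) = #-10
  target = base 0x1224 + off 0x16 + 2 + imm -10 = 0x1232

0x1232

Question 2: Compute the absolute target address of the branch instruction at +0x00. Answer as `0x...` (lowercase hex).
off 0x00: read 0c f8 as little → 0xf80c
  op=0xf80c>>10=0x3e ⇒ jmp (J)
  [9:0] imm=12 = #12
  target = base 0x1224 + off 0x00 + 2 + imm 12 = 0x1232

0x1232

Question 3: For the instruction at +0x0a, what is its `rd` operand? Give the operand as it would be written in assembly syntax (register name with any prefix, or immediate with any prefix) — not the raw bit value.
x0

@+0a  little-endian(00 70) = 0x7000
  top 6b → 0x1c → pop [R]
  rd: (w>>8)&0x3=0x0 → x0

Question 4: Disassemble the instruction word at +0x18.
off 0x18: read c0 4d as little → 0x4dc0
  top 6b → 0x13 → eor [RR]
  [9:8] rd=1 = x1
  [7:6] rs=3 = x3

eor x1, x3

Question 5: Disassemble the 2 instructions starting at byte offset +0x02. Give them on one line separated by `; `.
cp x0, x3; subi x1, #153

off 0x02: read c0 54 as little → 0x54c0
  top 6b → 0x15 → cp [RR]
  rd@[9:8]=0x0 ⇒ x0
  rs@[7:6]=0x3 ⇒ x3
off 0x04: read 99 15 as little → 0x1599
  top 6b → 0x5 → subi [RI]
  rd@[9:8]=0x1 ⇒ x1
  imm@[7:0]=0x99 ⇒ #153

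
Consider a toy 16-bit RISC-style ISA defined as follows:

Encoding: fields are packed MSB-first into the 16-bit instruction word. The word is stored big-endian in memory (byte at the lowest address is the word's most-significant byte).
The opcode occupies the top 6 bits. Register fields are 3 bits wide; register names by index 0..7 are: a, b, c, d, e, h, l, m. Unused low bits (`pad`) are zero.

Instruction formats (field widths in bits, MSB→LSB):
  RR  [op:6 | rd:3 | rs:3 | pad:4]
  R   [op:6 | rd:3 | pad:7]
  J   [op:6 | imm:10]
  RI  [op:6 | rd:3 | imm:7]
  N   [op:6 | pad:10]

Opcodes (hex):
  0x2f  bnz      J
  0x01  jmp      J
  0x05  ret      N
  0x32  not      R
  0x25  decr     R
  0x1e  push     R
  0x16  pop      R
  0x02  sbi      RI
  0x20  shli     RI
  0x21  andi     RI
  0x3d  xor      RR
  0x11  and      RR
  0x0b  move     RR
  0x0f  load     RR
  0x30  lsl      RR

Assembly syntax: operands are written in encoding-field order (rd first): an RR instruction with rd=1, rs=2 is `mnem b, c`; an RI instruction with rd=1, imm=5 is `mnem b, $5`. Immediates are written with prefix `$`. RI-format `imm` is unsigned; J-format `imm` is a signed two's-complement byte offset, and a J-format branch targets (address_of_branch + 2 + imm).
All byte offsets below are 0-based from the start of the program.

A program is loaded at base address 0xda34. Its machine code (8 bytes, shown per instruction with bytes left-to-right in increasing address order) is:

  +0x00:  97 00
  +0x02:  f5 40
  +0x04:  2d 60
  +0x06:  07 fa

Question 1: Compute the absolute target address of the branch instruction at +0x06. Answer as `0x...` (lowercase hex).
+0x06: 07 fa ⇒ word 0x07fa (big)
  top 6b → 0x1 → jmp [J]
  imm@[9:0]=0x3fa (s10→-6) ⇒ $-6
  target = base 0xda34 + off 0x06 + 2 + imm -6 = 0xda36

0xda36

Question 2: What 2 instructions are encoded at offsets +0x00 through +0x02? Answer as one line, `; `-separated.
decr l; xor c, e

off 0x00: read 97 00 as big → 0x9700
  top 6b → 0x25 → decr [R]
  [9:7] rd=6 = l
off 0x02: read f5 40 as big → 0xf540
  top 6b → 0x3d → xor [RR]
  [9:7] rd=2 = c
  [6:4] rs=4 = e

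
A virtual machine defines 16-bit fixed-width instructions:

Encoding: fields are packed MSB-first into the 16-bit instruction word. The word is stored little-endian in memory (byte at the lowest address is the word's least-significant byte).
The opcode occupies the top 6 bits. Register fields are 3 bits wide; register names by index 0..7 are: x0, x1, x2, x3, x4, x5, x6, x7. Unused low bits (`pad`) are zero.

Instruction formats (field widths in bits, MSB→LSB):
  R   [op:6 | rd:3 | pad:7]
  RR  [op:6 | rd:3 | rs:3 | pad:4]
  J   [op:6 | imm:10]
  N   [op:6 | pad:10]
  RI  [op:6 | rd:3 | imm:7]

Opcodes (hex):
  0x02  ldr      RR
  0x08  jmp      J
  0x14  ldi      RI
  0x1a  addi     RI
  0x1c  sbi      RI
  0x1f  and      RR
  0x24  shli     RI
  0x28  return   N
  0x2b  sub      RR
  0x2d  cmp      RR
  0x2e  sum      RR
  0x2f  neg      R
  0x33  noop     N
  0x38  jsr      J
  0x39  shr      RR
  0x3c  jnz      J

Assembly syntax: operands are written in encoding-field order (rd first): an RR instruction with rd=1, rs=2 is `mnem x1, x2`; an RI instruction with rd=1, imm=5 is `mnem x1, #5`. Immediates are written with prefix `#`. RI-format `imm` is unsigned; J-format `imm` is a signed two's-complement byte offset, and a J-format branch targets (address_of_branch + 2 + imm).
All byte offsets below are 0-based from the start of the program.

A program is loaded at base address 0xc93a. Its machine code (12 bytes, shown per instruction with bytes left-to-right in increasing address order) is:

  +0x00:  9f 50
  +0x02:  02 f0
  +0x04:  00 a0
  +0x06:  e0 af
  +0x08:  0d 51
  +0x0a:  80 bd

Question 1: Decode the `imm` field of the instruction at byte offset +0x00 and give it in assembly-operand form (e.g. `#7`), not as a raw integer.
[00] 9f 50 → 0x509f
  op=0x509f>>10=0x14 ⇒ ldi (RI)
  rd: (w>>7)&0x7=0x1 → x1
  imm: (w>>0)&0x7f=0x1f → #31

#31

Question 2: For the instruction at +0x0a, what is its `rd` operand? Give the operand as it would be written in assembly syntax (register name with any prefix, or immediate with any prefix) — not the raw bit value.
x3

[0a] 80 bd → 0xbd80
  top 6b → 0x2f → neg [R]
  [9:7] rd=3 = x3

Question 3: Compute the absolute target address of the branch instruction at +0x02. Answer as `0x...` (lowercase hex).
0xc940

@+02  little-endian(02 f0) = 0xf002
  top 6b → 0x3c → jnz [J]
  imm@[9:0]=0x2 ⇒ #2
  target = base 0xc93a + off 0x02 + 2 + imm 2 = 0xc940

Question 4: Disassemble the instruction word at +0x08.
ldi x2, #13

@+08  little-endian(0d 51) = 0x510d
  opcode bits[15:10]=0x14: ldi/RI
  [9:7] rd=2 = x2
  [6:0] imm=13 = #13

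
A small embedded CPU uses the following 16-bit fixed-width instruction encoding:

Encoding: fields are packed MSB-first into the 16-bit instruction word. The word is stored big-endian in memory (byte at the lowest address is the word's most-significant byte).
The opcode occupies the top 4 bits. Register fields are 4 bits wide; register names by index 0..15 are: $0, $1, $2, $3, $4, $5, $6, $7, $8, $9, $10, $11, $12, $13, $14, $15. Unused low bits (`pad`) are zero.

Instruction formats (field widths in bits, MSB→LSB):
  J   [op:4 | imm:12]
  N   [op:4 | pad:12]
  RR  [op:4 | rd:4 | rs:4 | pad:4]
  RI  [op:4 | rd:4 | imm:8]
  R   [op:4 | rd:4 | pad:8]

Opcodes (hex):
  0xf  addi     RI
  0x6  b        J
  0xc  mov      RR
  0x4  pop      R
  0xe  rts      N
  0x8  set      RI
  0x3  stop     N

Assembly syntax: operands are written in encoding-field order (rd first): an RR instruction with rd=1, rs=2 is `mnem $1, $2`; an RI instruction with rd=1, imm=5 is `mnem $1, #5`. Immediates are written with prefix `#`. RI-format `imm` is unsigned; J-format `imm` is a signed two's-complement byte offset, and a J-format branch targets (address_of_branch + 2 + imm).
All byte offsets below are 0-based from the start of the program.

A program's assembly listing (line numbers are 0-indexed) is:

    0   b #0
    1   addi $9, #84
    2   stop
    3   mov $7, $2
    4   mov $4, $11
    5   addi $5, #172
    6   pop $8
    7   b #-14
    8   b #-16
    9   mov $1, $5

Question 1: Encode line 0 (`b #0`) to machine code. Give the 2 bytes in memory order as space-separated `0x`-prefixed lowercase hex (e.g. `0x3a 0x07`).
0x60 0x00

line 0 (b): pack op=0x6:4|imm=0:12 = 0x6000; big→ 60 00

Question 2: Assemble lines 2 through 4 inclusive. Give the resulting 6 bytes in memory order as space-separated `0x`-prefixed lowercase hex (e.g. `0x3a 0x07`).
line 2 (stop): pack op=0x3:4|pad=0:12 = 0x3000; big→ 30 00
line 3 (mov): pack op=0xc:4|rd=7:4|rs=2:4|pad=0:4 = 0xc720; big→ c7 20
line 4 (mov): pack op=0xc:4|rd=4:4|rs=11:4|pad=0:4 = 0xc4b0; big→ c4 b0

0x30 0x00 0xc7 0x20 0xc4 0xb0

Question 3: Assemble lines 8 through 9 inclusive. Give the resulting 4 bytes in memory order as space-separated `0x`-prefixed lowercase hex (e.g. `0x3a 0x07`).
0x6f 0xf0 0xc1 0x50

line 8 (b): pack op=0x6:4|imm=-16:12 = 0x6ff0; big→ 6f f0
line 9 (mov): pack op=0xc:4|rd=1:4|rs=5:4|pad=0:4 = 0xc150; big→ c1 50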